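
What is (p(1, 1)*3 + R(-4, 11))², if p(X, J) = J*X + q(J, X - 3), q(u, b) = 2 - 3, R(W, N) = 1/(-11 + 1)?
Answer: 1/100 ≈ 0.010000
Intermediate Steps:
R(W, N) = -⅒ (R(W, N) = 1/(-10) = -⅒)
q(u, b) = -1
p(X, J) = -1 + J*X (p(X, J) = J*X - 1 = -1 + J*X)
(p(1, 1)*3 + R(-4, 11))² = ((-1 + 1*1)*3 - ⅒)² = ((-1 + 1)*3 - ⅒)² = (0*3 - ⅒)² = (0 - ⅒)² = (-⅒)² = 1/100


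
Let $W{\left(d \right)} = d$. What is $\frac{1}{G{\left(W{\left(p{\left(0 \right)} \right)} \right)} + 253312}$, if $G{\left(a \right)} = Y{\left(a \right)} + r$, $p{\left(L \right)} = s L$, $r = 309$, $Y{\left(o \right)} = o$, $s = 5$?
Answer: $\frac{1}{253621} \approx 3.9429 \cdot 10^{-6}$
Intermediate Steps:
$p{\left(L \right)} = 5 L$
$G{\left(a \right)} = 309 + a$ ($G{\left(a \right)} = a + 309 = 309 + a$)
$\frac{1}{G{\left(W{\left(p{\left(0 \right)} \right)} \right)} + 253312} = \frac{1}{\left(309 + 5 \cdot 0\right) + 253312} = \frac{1}{\left(309 + 0\right) + 253312} = \frac{1}{309 + 253312} = \frac{1}{253621}$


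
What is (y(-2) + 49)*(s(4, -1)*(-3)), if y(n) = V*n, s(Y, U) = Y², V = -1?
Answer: -2448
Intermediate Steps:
y(n) = -n
(y(-2) + 49)*(s(4, -1)*(-3)) = (-1*(-2) + 49)*(4²*(-3)) = (2 + 49)*(16*(-3)) = 51*(-48) = -2448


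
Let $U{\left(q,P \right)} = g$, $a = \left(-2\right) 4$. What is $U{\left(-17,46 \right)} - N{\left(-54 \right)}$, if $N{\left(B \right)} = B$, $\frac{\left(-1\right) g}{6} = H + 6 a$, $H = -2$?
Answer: $354$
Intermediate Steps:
$a = -8$
$g = 300$ ($g = - 6 \left(-2 + 6 \left(-8\right)\right) = - 6 \left(-2 - 48\right) = \left(-6\right) \left(-50\right) = 300$)
$U{\left(q,P \right)} = 300$
$U{\left(-17,46 \right)} - N{\left(-54 \right)} = 300 - -54 = 300 + 54 = 354$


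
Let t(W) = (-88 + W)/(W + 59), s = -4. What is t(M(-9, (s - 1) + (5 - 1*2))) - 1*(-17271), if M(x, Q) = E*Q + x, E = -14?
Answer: 449023/26 ≈ 17270.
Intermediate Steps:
M(x, Q) = x - 14*Q (M(x, Q) = -14*Q + x = x - 14*Q)
t(W) = (-88 + W)/(59 + W)
t(M(-9, (s - 1) + (5 - 1*2))) - 1*(-17271) = (-88 + (-9 - 14*((-4 - 1) + (5 - 1*2))))/(59 + (-9 - 14*((-4 - 1) + (5 - 1*2)))) - 1*(-17271) = (-88 + (-9 - 14*(-5 + (5 - 2))))/(59 + (-9 - 14*(-5 + (5 - 2)))) + 17271 = (-88 + (-9 - 14*(-5 + 3)))/(59 + (-9 - 14*(-5 + 3))) + 17271 = (-88 + (-9 - 14*(-2)))/(59 + (-9 - 14*(-2))) + 17271 = (-88 + (-9 + 28))/(59 + (-9 + 28)) + 17271 = (-88 + 19)/(59 + 19) + 17271 = -69/78 + 17271 = (1/78)*(-69) + 17271 = -23/26 + 17271 = 449023/26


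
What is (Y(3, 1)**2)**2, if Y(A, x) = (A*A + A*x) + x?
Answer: 28561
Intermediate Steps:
Y(A, x) = x + A**2 + A*x (Y(A, x) = (A**2 + A*x) + x = x + A**2 + A*x)
(Y(3, 1)**2)**2 = ((1 + 3**2 + 3*1)**2)**2 = ((1 + 9 + 3)**2)**2 = (13**2)**2 = 169**2 = 28561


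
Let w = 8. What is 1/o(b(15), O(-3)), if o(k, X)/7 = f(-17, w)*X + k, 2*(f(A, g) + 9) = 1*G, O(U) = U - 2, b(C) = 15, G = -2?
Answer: 1/455 ≈ 0.0021978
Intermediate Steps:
O(U) = -2 + U
f(A, g) = -10 (f(A, g) = -9 + (1*(-2))/2 = -9 + (½)*(-2) = -9 - 1 = -10)
o(k, X) = -70*X + 7*k (o(k, X) = 7*(-10*X + k) = 7*(k - 10*X) = -70*X + 7*k)
1/o(b(15), O(-3)) = 1/(-70*(-2 - 3) + 7*15) = 1/(-70*(-5) + 105) = 1/(350 + 105) = 1/455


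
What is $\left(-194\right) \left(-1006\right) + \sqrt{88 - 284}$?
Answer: $195164 + 14 i \approx 1.9516 \cdot 10^{5} + 14.0 i$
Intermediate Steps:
$\left(-194\right) \left(-1006\right) + \sqrt{88 - 284} = 195164 + \sqrt{-196} = 195164 + 14 i$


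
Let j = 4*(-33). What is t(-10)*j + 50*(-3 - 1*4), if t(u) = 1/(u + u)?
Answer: -1717/5 ≈ -343.40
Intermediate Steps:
t(u) = 1/(2*u)
j = -132
t(-10)*j + 50*(-3 - 1*4) = ((½)/(-10))*(-132) + 50*(-3 - 1*4) = ((½)*(-⅒))*(-132) + 50*(-3 - 4) = -1/20*(-132) + 50*(-7) = 33/5 - 350 = -1717/5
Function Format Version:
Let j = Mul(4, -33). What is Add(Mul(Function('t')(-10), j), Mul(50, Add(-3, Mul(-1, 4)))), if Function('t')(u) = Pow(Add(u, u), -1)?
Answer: Rational(-1717, 5) ≈ -343.40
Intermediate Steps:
Function('t')(u) = Mul(Rational(1, 2), Pow(u, -1)) (Function('t')(u) = Pow(Mul(2, u), -1) = Mul(Rational(1, 2), Pow(u, -1)))
j = -132
Add(Mul(Function('t')(-10), j), Mul(50, Add(-3, Mul(-1, 4)))) = Add(Mul(Mul(Rational(1, 2), Pow(-10, -1)), -132), Mul(50, Add(-3, Mul(-1, 4)))) = Add(Mul(Mul(Rational(1, 2), Rational(-1, 10)), -132), Mul(50, Add(-3, -4))) = Add(Mul(Rational(-1, 20), -132), Mul(50, -7)) = Add(Rational(33, 5), -350) = Rational(-1717, 5)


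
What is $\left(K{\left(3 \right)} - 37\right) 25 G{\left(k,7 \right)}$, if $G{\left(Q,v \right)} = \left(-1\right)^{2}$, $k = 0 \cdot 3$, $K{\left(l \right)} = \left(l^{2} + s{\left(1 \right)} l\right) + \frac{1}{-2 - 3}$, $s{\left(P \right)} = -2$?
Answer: $-855$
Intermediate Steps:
$K{\left(l \right)} = - \frac{1}{5} + l^{2} - 2 l$ ($K{\left(l \right)} = \left(l^{2} - 2 l\right) + \frac{1}{-2 - 3} = \left(l^{2} - 2 l\right) + \frac{1}{-5} = \left(l^{2} - 2 l\right) - \frac{1}{5} = - \frac{1}{5} + l^{2} - 2 l$)
$k = 0$
$G{\left(Q,v \right)} = 1$
$\left(K{\left(3 \right)} - 37\right) 25 G{\left(k,7 \right)} = \left(\left(- \frac{1}{5} + 3^{2} - 6\right) - 37\right) 25 \cdot 1 = \left(\left(- \frac{1}{5} + 9 - 6\right) - 37\right) 25 \cdot 1 = \left(\frac{14}{5} - 37\right) 25 \cdot 1 = \left(- \frac{171}{5}\right) 25 \cdot 1 = \left(-855\right) 1 = -855$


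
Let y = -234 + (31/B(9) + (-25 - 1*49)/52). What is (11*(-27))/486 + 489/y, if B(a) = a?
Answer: -2656781/977094 ≈ -2.7191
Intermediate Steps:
y = -54283/234 (y = -234 + (31/9 + (-25 - 1*49)/52) = -234 + (31*(⅑) + (-25 - 49)*(1/52)) = -234 + (31/9 - 74*1/52) = -234 + (31/9 - 37/26) = -234 + 473/234 = -54283/234 ≈ -231.98)
(11*(-27))/486 + 489/y = (11*(-27))/486 + 489/(-54283/234) = -297*1/486 + 489*(-234/54283) = -11/18 - 114426/54283 = -2656781/977094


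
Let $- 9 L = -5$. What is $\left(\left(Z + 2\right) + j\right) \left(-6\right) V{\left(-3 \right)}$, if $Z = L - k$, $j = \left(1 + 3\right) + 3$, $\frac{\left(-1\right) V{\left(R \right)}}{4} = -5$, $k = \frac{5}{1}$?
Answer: $- \frac{1640}{3} \approx -546.67$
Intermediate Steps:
$L = \frac{5}{9}$ ($L = \left(- \frac{1}{9}\right) \left(-5\right) = \frac{5}{9} \approx 0.55556$)
$k = 5$ ($k = 5 \cdot 1 = 5$)
$V{\left(R \right)} = 20$ ($V{\left(R \right)} = \left(-4\right) \left(-5\right) = 20$)
$j = 7$ ($j = 4 + 3 = 7$)
$Z = - \frac{40}{9}$ ($Z = \frac{5}{9} - 5 = - \frac{40}{9} \approx -4.4444$)
$\left(\left(Z + 2\right) + j\right) \left(-6\right) V{\left(-3 \right)} = \left(\left(- \frac{40}{9} + 2\right) + 7\right) \left(-6\right) 20 = \left(- \frac{22}{9} + 7\right) \left(-6\right) 20 = \frac{41}{9} \left(-6\right) 20 = \left(- \frac{82}{3}\right) 20 = - \frac{1640}{3}$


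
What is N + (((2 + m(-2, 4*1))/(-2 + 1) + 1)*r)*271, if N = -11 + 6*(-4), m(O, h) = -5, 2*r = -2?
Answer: -1119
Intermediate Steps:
r = -1 (r = (1/2)*(-2) = -1)
N = -35 (N = -11 - 24 = -35)
N + (((2 + m(-2, 4*1))/(-2 + 1) + 1)*r)*271 = -35 + (((2 - 5)/(-2 + 1) + 1)*(-1))*271 = -35 + ((-3/(-1) + 1)*(-1))*271 = -35 + ((-3*(-1) + 1)*(-1))*271 = -35 + ((3 + 1)*(-1))*271 = -35 + (4*(-1))*271 = -35 - 4*271 = -35 - 1084 = -1119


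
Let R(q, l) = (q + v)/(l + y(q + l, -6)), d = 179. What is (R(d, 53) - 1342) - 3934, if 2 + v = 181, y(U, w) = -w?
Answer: -310926/59 ≈ -5269.9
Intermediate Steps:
v = 179 (v = -2 + 181 = 179)
R(q, l) = (179 + q)/(6 + l) (R(q, l) = (q + 179)/(l - 1*(-6)) = (179 + q)/(l + 6) = (179 + q)/(6 + l))
(R(d, 53) - 1342) - 3934 = ((179 + 179)/(6 + 53) - 1342) - 3934 = (358/59 - 1342) - 3934 = -78820/59 - 3934 = -310926/59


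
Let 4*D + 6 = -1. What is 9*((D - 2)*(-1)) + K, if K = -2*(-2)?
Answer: 151/4 ≈ 37.750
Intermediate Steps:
D = -7/4 (D = -3/2 + (¼)*(-1) = -3/2 - ¼ = -7/4 ≈ -1.7500)
K = 4
9*((D - 2)*(-1)) + K = 9*((-7/4 - 2)*(-1)) + 4 = 9*(-15/4*(-1)) + 4 = 9*(15/4) + 4 = 135/4 + 4 = 151/4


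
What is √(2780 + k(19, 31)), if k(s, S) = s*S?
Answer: √3369 ≈ 58.043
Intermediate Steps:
k(s, S) = S*s
√(2780 + k(19, 31)) = √(2780 + 31*19) = √(2780 + 589) = √3369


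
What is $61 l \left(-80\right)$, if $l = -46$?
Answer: $224480$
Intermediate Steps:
$61 l \left(-80\right) = 61 \left(-46\right) \left(-80\right) = \left(-2806\right) \left(-80\right) = 224480$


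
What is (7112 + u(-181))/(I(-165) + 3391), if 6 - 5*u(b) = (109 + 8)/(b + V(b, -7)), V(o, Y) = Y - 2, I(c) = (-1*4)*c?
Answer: 6757657/3848450 ≈ 1.7559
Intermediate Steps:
I(c) = -4*c
V(o, Y) = -2 + Y
u(b) = 6/5 - 117/(5*(-9 + b)) (u(b) = 6/5 - (109 + 8)/(5*(b + (-2 - 7))) = 6/5 - 117/(5*(b - 9)) = 6/5 - 117/(5*(-9 + b)))
(7112 + u(-181))/(I(-165) + 3391) = (7112 + 3*(-57 + 2*(-181))/(5*(-9 - 181)))/(-4*(-165) + 3391) = (7112 + (3/5)*(-57 - 362)/(-190))/(660 + 3391) = (7112 + (3/5)*(-1/190)*(-419))/4051 = (7112 + 1257/950)*(1/4051) = (6757657/950)*(1/4051) = 6757657/3848450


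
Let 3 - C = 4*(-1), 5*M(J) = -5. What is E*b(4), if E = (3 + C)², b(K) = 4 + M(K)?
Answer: 300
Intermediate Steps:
M(J) = -1 (M(J) = (⅕)*(-5) = -1)
b(K) = 3 (b(K) = 4 - 1 = 3)
C = 7 (C = 3 - 4*(-1) = 3 - 1*(-4) = 3 + 4 = 7)
E = 100 (E = (3 + 7)² = 10² = 100)
E*b(4) = 100*3 = 300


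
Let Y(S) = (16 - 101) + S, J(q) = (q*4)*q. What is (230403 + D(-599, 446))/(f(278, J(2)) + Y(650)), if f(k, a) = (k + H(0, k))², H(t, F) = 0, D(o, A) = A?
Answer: 230849/77849 ≈ 2.9653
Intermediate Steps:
J(q) = 4*q² (J(q) = (4*q)*q = 4*q²)
f(k, a) = k² (f(k, a) = (k + 0)² = k²)
Y(S) = -85 + S
(230403 + D(-599, 446))/(f(278, J(2)) + Y(650)) = (230403 + 446)/(278² + (-85 + 650)) = 230849/(77284 + 565) = 230849/77849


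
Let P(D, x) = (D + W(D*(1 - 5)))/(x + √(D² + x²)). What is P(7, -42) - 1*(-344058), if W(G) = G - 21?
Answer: 344022 - 6*√37 ≈ 3.4399e+5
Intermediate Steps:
W(G) = -21 + G
P(D, x) = (-21 - 3*D)/(x + √(D² + x²)) (P(D, x) = (D + (-21 + D*(1 - 5)))/(x + √(D² + x²)) = (D + (-21 + D*(-4)))/(x + √(D² + x²)) = (D + (-21 - 4*D))/(x + √(D² + x²)) = (-21 - 3*D)/(x + √(D² + x²)))
P(7, -42) - 1*(-344058) = 3*(-7 - 1*7)/(-42 + √(7² + (-42)²)) - 1*(-344058) = 3*(-7 - 7)/(-42 + √(49 + 1764)) + 344058 = 3*(-14)/(-42 + √1813) + 344058 = 3*(-14)/(-42 + 7*√37) + 344058 = -42/(-42 + 7*√37) + 344058 = 344058 - 42/(-42 + 7*√37)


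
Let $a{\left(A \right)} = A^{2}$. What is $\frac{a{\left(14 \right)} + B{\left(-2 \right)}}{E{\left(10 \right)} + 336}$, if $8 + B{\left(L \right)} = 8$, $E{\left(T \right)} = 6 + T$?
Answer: $\frac{49}{88} \approx 0.55682$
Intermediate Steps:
$B{\left(L \right)} = 0$ ($B{\left(L \right)} = -8 + 8 = 0$)
$\frac{a{\left(14 \right)} + B{\left(-2 \right)}}{E{\left(10 \right)} + 336} = \frac{14^{2} + 0}{\left(6 + 10\right) + 336} = \frac{196 + 0}{16 + 336} = \frac{196}{352} = 196 \cdot \frac{1}{352} = \frac{49}{88}$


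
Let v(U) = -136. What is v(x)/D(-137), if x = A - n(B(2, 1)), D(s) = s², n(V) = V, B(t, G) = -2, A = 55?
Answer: -136/18769 ≈ -0.0072460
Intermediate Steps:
x = 57 (x = 55 - 1*(-2) = 55 + 2 = 57)
v(x)/D(-137) = -136/((-137)²) = -136/18769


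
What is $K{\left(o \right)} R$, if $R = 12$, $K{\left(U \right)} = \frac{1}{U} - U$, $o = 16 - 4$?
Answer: $-143$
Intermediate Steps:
$o = 12$
$K{\left(o \right)} R = \left(\frac{1}{12} - 12\right) 12 = \left(- \frac{143}{12}\right) 12 = -143$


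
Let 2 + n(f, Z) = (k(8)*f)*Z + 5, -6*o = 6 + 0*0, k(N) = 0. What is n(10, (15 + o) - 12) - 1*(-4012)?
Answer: 4015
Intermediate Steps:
o = -1 (o = -(6 + 0*0)/6 = -(6 + 0)/6 = -1/6*6 = -1)
n(f, Z) = 3 (n(f, Z) = -2 + ((0*f)*Z + 5) = -2 + (0*Z + 5) = -2 + (0 + 5) = -2 + 5 = 3)
n(10, (15 + o) - 12) - 1*(-4012) = 3 - 1*(-4012) = 3 + 4012 = 4015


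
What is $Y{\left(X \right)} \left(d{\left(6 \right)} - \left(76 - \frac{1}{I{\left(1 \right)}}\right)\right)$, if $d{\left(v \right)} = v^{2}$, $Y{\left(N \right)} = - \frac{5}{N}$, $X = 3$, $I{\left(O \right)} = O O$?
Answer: $65$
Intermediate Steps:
$I{\left(O \right)} = O^{2}$
$Y{\left(X \right)} \left(d{\left(6 \right)} - \left(76 - \frac{1}{I{\left(1 \right)}}\right)\right) = - \frac{5}{3} \left(6^{2} - \left(76 - \frac{1}{1^{2}}\right)\right) = \left(-5\right) \frac{1}{3} \left(36 - \left(76 - 1^{-1}\right)\right) = - \frac{5 \left(36 + \left(-76 + 1\right)\right)}{3} = - \frac{5 \left(36 - 75\right)}{3} = \left(- \frac{5}{3}\right) \left(-39\right) = 65$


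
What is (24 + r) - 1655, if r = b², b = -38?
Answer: -187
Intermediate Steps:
r = 1444 (r = (-38)² = 1444)
(24 + r) - 1655 = (24 + 1444) - 1655 = 1468 - 1655 = -187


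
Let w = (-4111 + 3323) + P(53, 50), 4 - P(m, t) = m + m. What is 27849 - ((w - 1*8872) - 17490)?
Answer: 55101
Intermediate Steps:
P(m, t) = 4 - 2*m (P(m, t) = 4 - (m + m) = 4 - 2*m)
w = -890 (w = (-4111 + 3323) + (4 - 2*53) = -788 + (4 - 106) = -788 - 102 = -890)
27849 - ((w - 1*8872) - 17490) = 27849 - ((-890 - 1*8872) - 17490) = 27849 - ((-890 - 8872) - 17490) = 27849 - (-9762 - 17490) = 27849 - 1*(-27252) = 27849 + 27252 = 55101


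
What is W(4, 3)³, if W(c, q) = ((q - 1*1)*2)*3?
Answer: 1728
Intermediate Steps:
W(c, q) = -6 + 6*q (W(c, q) = ((q - 1)*2)*3 = ((-1 + q)*2)*3 = (-2 + 2*q)*3 = -6 + 6*q)
W(4, 3)³ = (-6 + 6*3)³ = (-6 + 18)³ = 12³ = 1728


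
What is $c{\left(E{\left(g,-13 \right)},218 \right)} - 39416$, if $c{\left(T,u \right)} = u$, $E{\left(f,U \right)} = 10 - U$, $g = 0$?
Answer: $-39198$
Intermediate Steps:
$c{\left(E{\left(g,-13 \right)},218 \right)} - 39416 = 218 - 39416 = -39198$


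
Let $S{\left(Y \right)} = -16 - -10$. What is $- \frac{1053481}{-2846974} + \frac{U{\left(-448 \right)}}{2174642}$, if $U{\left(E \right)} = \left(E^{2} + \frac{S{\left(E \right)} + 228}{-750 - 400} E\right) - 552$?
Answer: $\frac{63272508708147}{136919646505850} \approx 0.46211$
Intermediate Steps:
$S{\left(Y \right)} = -6$ ($S{\left(Y \right)} = -16 + 10 = -6$)
$U{\left(E \right)} = -552 + E^{2} - \frac{111 E}{575}$ ($U{\left(E \right)} = \left(E^{2} + \frac{-6 + 228}{-750 - 400} E\right) - 552 = \left(E^{2} + \frac{222}{-1150} E\right) - 552 = \left(E^{2} + 222 \left(- \frac{1}{1150}\right) E\right) - 552 = \left(E^{2} - \frac{111 E}{575}\right) - 552 = -552 + E^{2} - \frac{111 E}{575}$)
$- \frac{1053481}{-2846974} + \frac{U{\left(-448 \right)}}{2174642} = - \frac{1053481}{-2846974} + \frac{-552 + \left(-448\right)^{2} - - \frac{49728}{575}}{2174642} = \left(-1053481\right) \left(- \frac{1}{2846974}\right) + \left(-552 + 200704 + \frac{49728}{575}\right) \frac{1}{2174642} = \frac{81037}{218998} + \frac{115137128}{575} \cdot \frac{1}{2174642} = \frac{81037}{218998} + \frac{57568564}{625209575} = \frac{63272508708147}{136919646505850}$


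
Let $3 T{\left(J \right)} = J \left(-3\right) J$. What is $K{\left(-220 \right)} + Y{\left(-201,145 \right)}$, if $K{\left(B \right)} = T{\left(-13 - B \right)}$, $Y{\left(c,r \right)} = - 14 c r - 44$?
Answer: $365137$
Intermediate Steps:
$Y{\left(c,r \right)} = -44 - 14 c r$ ($Y{\left(c,r \right)} = - 14 c r - 44 = -44 - 14 c r$)
$T{\left(J \right)} = - J^{2}$ ($T{\left(J \right)} = \frac{J \left(-3\right) J}{3} = \frac{- 3 J J}{3} = \frac{\left(-3\right) J^{2}}{3} = - J^{2}$)
$K{\left(B \right)} = - \left(-13 - B\right)^{2}$
$K{\left(-220 \right)} + Y{\left(-201,145 \right)} = - \left(13 - 220\right)^{2} - \left(44 - 408030\right) = - \left(-207\right)^{2} + \left(-44 + 408030\right) = \left(-1\right) 42849 + 407986 = -42849 + 407986 = 365137$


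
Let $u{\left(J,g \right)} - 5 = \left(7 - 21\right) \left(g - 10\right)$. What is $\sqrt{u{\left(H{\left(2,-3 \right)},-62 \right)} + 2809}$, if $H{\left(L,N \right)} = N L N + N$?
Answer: $7 \sqrt{78} \approx 61.822$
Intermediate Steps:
$H{\left(L,N \right)} = N + L N^{2}$ ($H{\left(L,N \right)} = L N N + N = L N^{2} + N = N + L N^{2}$)
$u{\left(J,g \right)} = 145 - 14 g$ ($u{\left(J,g \right)} = 5 + \left(7 - 21\right) \left(g - 10\right) = 5 - 14 \left(-10 + g\right) = 5 - \left(-140 + 14 g\right) = 145 - 14 g$)
$\sqrt{u{\left(H{\left(2,-3 \right)},-62 \right)} + 2809} = \sqrt{\left(145 - -868\right) + 2809} = \sqrt{\left(145 + 868\right) + 2809} = \sqrt{1013 + 2809} = \sqrt{3822} = 7 \sqrt{78}$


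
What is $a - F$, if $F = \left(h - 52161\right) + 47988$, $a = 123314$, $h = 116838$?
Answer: $10649$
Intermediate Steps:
$F = 112665$ ($F = \left(116838 - 52161\right) + 47988 = 64677 + 47988 = 112665$)
$a - F = 123314 - 112665 = 10649$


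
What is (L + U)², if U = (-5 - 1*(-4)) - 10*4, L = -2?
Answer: 1849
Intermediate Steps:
U = -41 (U = (-5 + 4) - 40 = -1 - 40 = -41)
(L + U)² = (-2 - 41)² = (-43)² = 1849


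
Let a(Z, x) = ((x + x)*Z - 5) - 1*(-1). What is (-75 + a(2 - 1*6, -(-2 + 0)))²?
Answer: 9025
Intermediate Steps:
a(Z, x) = -4 + 2*Z*x (a(Z, x) = ((2*x)*Z - 5) + 1 = (2*Z*x - 5) + 1 = (-5 + 2*Z*x) + 1 = -4 + 2*Z*x)
(-75 + a(2 - 1*6, -(-2 + 0)))² = (-75 + (-4 + 2*(2 - 1*6)*(-(-2 + 0))))² = (-75 + (-4 + 2*(2 - 6)*(-1*(-2))))² = (-75 + (-4 + 2*(-4)*2))² = (-75 + (-4 - 16))² = (-75 - 20)² = (-95)² = 9025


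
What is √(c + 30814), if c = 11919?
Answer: √42733 ≈ 206.72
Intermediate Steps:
√(c + 30814) = √(11919 + 30814) = √42733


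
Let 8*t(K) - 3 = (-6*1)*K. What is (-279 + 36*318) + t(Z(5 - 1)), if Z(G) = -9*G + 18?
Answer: 89463/8 ≈ 11183.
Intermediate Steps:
Z(G) = 18 - 9*G
t(K) = 3/8 - 3*K/4 (t(K) = 3/8 + ((-6*1)*K)/8 = 3/8 + (-6*K)/8 = 3/8 - 3*K/4)
(-279 + 36*318) + t(Z(5 - 1)) = (-279 + 36*318) + (3/8 - 3*(18 - 9*(5 - 1))/4) = (-279 + 11448) + (3/8 - 3*(18 - 9*4)/4) = 11169 + (3/8 - 3*(18 - 36)/4) = 11169 + (3/8 - 3/4*(-18)) = 11169 + (3/8 + 27/2) = 11169 + 111/8 = 89463/8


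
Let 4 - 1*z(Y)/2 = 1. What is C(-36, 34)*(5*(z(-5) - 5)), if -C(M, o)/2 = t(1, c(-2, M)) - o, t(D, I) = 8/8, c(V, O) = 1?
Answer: 330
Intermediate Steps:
t(D, I) = 1 (t(D, I) = 8*(⅛) = 1)
z(Y) = 6 (z(Y) = 8 - 2*1 = 8 - 2 = 6)
C(M, o) = -2 + 2*o (C(M, o) = -2*(1 - o) = -2 + 2*o)
C(-36, 34)*(5*(z(-5) - 5)) = (-2 + 2*34)*(5*(6 - 5)) = (-2 + 68)*(5*1) = 66*5 = 330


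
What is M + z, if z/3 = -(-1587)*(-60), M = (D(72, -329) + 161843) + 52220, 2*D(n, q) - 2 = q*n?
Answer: -83440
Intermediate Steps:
D(n, q) = 1 + n*q/2 (D(n, q) = 1 + (q*n)/2 = 1 + (n*q)/2 = 1 + n*q/2)
M = 202220 (M = ((1 + (½)*72*(-329)) + 161843) + 52220 = ((1 - 11844) + 161843) + 52220 = (-11843 + 161843) + 52220 = 150000 + 52220 = 202220)
z = -285660 (z = 3*(-(-1587)*(-60)) = 3*(-1*95220) = 3*(-95220) = -285660)
M + z = 202220 - 285660 = -83440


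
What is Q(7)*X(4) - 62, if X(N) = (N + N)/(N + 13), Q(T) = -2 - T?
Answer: -1126/17 ≈ -66.235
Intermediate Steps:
X(N) = 2*N/(13 + N) (X(N) = (2*N)/(13 + N) = 2*N/(13 + N))
Q(7)*X(4) - 62 = (-2 - 1*7)*(2*4/(13 + 4)) - 62 = (-2 - 7)*(2*4/17) - 62 = -18*4/17 - 62 = -9*8/17 - 62 = -72/17 - 62 = -1126/17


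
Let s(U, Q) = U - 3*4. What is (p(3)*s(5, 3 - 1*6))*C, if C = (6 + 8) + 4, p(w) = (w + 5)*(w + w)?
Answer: -6048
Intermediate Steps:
p(w) = 2*w*(5 + w) (p(w) = (5 + w)*(2*w) = 2*w*(5 + w))
C = 18 (C = 14 + 4 = 18)
s(U, Q) = -12 + U (s(U, Q) = U - 12 = -12 + U)
(p(3)*s(5, 3 - 1*6))*C = ((2*3*(5 + 3))*(-12 + 5))*18 = ((2*3*8)*(-7))*18 = (48*(-7))*18 = -336*18 = -6048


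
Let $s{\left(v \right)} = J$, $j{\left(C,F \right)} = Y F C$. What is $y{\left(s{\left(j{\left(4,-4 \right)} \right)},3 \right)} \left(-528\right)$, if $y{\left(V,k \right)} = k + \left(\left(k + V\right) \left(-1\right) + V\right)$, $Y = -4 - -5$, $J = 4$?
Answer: $0$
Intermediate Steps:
$Y = 1$ ($Y = -4 + 5 = 1$)
$j{\left(C,F \right)} = C F$ ($j{\left(C,F \right)} = 1 F C = F C = C F$)
$s{\left(v \right)} = 4$
$y{\left(V,k \right)} = 0$ ($y{\left(V,k \right)} = k + \left(\left(V + k\right) \left(-1\right) + V\right) = k + \left(\left(- V - k\right) + V\right) = k - k = 0$)
$y{\left(s{\left(j{\left(4,-4 \right)} \right)},3 \right)} \left(-528\right) = 0 \left(-528\right) = 0$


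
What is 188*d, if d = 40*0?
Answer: 0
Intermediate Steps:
d = 0
188*d = 188*0 = 0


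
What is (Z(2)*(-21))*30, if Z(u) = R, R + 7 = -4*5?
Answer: 17010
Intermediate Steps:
R = -27 (R = -7 - 4*5 = -7 - 20 = -27)
Z(u) = -27
(Z(2)*(-21))*30 = -27*(-21)*30 = 567*30 = 17010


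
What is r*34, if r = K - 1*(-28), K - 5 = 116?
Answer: 5066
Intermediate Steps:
K = 121 (K = 5 + 116 = 121)
r = 149 (r = 121 - 1*(-28) = 121 + 28 = 149)
r*34 = 149*34 = 5066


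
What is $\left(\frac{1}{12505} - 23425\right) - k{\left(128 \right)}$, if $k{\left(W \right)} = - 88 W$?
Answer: $- \frac{152073304}{12505} \approx -12161.0$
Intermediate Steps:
$\left(\frac{1}{12505} - 23425\right) - k{\left(128 \right)} = \left(\frac{1}{12505} - 23425\right) - \left(-88\right) 128 = \left(\frac{1}{12505} - 23425\right) - -11264 = - \frac{292929624}{12505} + 11264 = - \frac{152073304}{12505}$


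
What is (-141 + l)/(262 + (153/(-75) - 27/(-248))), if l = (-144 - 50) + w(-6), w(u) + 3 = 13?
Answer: -2015000/1612427 ≈ -1.2497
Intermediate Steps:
w(u) = 10 (w(u) = -3 + 13 = 10)
l = -184 (l = (-144 - 50) + 10 = -194 + 10 = -184)
(-141 + l)/(262 + (153/(-75) - 27/(-248))) = (-141 - 184)/(262 + (153/(-75) - 27/(-248))) = -325/(262 + (153*(-1/75) - 27*(-1/248))) = -325/(262 + (-51/25 + 27/248)) = -325/(262 - 11973/6200) = -325/1612427/6200 = -325*6200/1612427 = -2015000/1612427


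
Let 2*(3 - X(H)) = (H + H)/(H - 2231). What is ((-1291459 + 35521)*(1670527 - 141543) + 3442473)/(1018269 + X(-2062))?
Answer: -8243872217780067/4371439634 ≈ -1.8858e+6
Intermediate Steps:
X(H) = 3 - H/(-2231 + H) (X(H) = 3 - (H + H)/(2*(H - 2231)) = 3 - 2*H/(2*(-2231 + H)) = 3 - H/(-2231 + H))
((-1291459 + 35521)*(1670527 - 141543) + 3442473)/(1018269 + X(-2062)) = ((-1291459 + 35521)*(1670527 - 141543) + 3442473)/(1018269 + (-6693 + 2*(-2062))/(-2231 - 2062)) = (-1255938*1528984 + 3442473)/(1018269 + (-6693 - 4124)/(-4293)) = (-1920309106992 + 3442473)/(1018269 - 1/4293*(-10817)) = -1920305664519/(1018269 + 10817/4293) = -1920305664519/4371439634/4293 = -1920305664519*4293/4371439634 = -8243872217780067/4371439634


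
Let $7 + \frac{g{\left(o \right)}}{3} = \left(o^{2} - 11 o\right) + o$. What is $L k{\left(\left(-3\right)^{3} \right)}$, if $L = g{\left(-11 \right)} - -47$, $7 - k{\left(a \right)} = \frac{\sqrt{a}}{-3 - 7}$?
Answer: $5033 + \frac{2157 i \sqrt{3}}{10} \approx 5033.0 + 373.6 i$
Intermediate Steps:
$g{\left(o \right)} = -21 - 30 o + 3 o^{2}$ ($g{\left(o \right)} = -21 + 3 \left(\left(o^{2} - 11 o\right) + o\right) = -21 + 3 \left(o^{2} - 10 o\right) = -21 + \left(- 30 o + 3 o^{2}\right) = -21 - 30 o + 3 o^{2}$)
$k{\left(a \right)} = 7 + \frac{\sqrt{a}}{10}$ ($k{\left(a \right)} = 7 - \frac{\sqrt{a}}{-3 - 7} = 7 - \frac{\sqrt{a}}{-10} = 7 - - \frac{\sqrt{a}}{10} = 7 + \frac{\sqrt{a}}{10}$)
$L = 719$ ($L = \left(-21 - -330 + 3 \left(-11\right)^{2}\right) - -47 = \left(-21 + 330 + 3 \cdot 121\right) + 47 = \left(-21 + 330 + 363\right) + 47 = 672 + 47 = 719$)
$L k{\left(\left(-3\right)^{3} \right)} = 719 \left(7 + \frac{\sqrt{\left(-3\right)^{3}}}{10}\right) = 719 \left(7 + \frac{\sqrt{-27}}{10}\right) = 719 \left(7 + \frac{3 i \sqrt{3}}{10}\right) = 5033 + \frac{2157 i \sqrt{3}}{10}$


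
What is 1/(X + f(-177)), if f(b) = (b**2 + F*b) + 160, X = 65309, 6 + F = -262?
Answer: 1/144234 ≈ 6.9332e-6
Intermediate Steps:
F = -268 (F = -6 - 262 = -268)
f(b) = 160 + b**2 - 268*b (f(b) = (b**2 - 268*b) + 160 = 160 + b**2 - 268*b)
1/(X + f(-177)) = 1/(65309 + (160 + (-177)**2 - 268*(-177))) = 1/(65309 + (160 + 31329 + 47436)) = 1/(65309 + 78925) = 1/144234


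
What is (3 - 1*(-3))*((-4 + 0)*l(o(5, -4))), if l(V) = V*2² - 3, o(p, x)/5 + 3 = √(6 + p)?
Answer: 1512 - 480*√11 ≈ -79.980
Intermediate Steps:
o(p, x) = -15 + 5*√(6 + p)
l(V) = -3 + 4*V (l(V) = V*4 - 3 = 4*V - 3 = -3 + 4*V)
(3 - 1*(-3))*((-4 + 0)*l(o(5, -4))) = (3 - 1*(-3))*((-4 + 0)*(-3 + 4*(-15 + 5*√(6 + 5)))) = (3 + 3)*(-4*(-3 + 4*(-15 + 5*√11))) = 6*(-4*(-3 + (-60 + 20*√11))) = 6*(-4*(-63 + 20*√11)) = 6*(252 - 80*√11) = 1512 - 480*√11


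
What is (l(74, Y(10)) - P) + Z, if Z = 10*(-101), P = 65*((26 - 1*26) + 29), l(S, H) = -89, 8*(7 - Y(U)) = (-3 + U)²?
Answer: -2984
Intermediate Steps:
Y(U) = 7 - (-3 + U)²/8
P = 1885 (P = 65*((26 - 26) + 29) = 65*(0 + 29) = 65*29 = 1885)
Z = -1010
(l(74, Y(10)) - P) + Z = (-89 - 1*1885) - 1010 = (-89 - 1885) - 1010 = -1974 - 1010 = -2984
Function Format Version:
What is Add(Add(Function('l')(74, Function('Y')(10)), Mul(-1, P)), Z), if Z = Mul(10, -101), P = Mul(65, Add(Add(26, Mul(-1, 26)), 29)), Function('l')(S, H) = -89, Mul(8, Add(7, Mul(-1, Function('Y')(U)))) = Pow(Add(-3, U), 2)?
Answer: -2984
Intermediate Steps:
Function('Y')(U) = Add(7, Mul(Rational(-1, 8), Pow(Add(-3, U), 2)))
P = 1885 (P = Mul(65, Add(Add(26, -26), 29)) = Mul(65, Add(0, 29)) = Mul(65, 29) = 1885)
Z = -1010
Add(Add(Function('l')(74, Function('Y')(10)), Mul(-1, P)), Z) = Add(Add(-89, Mul(-1, 1885)), -1010) = Add(Add(-89, -1885), -1010) = Add(-1974, -1010) = -2984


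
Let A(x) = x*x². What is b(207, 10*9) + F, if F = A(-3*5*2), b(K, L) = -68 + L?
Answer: -26978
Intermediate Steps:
A(x) = x³
F = -27000 (F = (-3*5*2)³ = (-15*2)³ = (-30)³ = -27000)
b(207, 10*9) + F = (-68 + 10*9) - 27000 = (-68 + 90) - 27000 = 22 - 27000 = -26978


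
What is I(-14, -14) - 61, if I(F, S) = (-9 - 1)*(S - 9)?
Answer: 169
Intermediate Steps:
I(F, S) = 90 - 10*S (I(F, S) = -10*(-9 + S) = 90 - 10*S)
I(-14, -14) - 61 = (90 - 10*(-14)) - 61 = (90 + 140) - 61 = 230 - 61 = 169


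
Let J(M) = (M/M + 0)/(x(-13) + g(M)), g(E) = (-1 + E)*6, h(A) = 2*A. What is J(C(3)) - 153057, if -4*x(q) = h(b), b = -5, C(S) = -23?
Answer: -43315133/283 ≈ -1.5306e+5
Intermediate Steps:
x(q) = 5/2 (x(q) = -(-5)/2 = -¼*(-10) = 5/2)
g(E) = -6 + 6*E
J(M) = 1/(-7/2 + 6*M) (J(M) = (M/M + 0)/(5/2 + (-6 + 6*M)) = (1 + 0)/(-7/2 + 6*M) = 1/(-7/2 + 6*M))
J(C(3)) - 153057 = 2/(-7 + 12*(-23)) - 153057 = 2/(-7 - 276) - 153057 = 2/(-283) - 153057 = 2*(-1/283) - 153057 = -2/283 - 153057 = -43315133/283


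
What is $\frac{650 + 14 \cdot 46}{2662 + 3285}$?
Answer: $\frac{1294}{5947} \approx 0.21759$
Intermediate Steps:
$\frac{650 + 14 \cdot 46}{2662 + 3285} = \frac{650 + 644}{5947} = 1294 \cdot \frac{1}{5947} = \frac{1294}{5947}$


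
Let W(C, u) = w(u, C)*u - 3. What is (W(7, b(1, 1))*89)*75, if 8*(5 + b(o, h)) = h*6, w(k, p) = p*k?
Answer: 13183125/16 ≈ 8.2395e+5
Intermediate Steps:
w(k, p) = k*p
b(o, h) = -5 + 3*h/4 (b(o, h) = -5 + (h*6)/8 = -5 + (6*h)/8 = -5 + 3*h/4)
W(C, u) = -3 + C*u² (W(C, u) = (u*C)*u - 3 = (C*u)*u - 3 = C*u² - 3 = -3 + C*u²)
(W(7, b(1, 1))*89)*75 = ((-3 + 7*(-5 + (¾)*1)²)*89)*75 = ((-3 + 7*(-5 + ¾)²)*89)*75 = ((-3 + 7*(-17/4)²)*89)*75 = ((-3 + 7*(289/16))*89)*75 = ((-3 + 2023/16)*89)*75 = ((1975/16)*89)*75 = (175775/16)*75 = 13183125/16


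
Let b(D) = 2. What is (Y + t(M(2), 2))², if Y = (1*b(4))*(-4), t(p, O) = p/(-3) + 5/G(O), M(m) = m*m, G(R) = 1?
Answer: 169/9 ≈ 18.778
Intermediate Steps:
M(m) = m²
t(p, O) = 5 - p/3 (t(p, O) = p/(-3) + 5/1 = p*(-⅓) + 5*1 = -p/3 + 5 = 5 - p/3)
Y = -8 (Y = (1*2)*(-4) = 2*(-4) = -8)
(Y + t(M(2), 2))² = (-8 + (5 - ⅓*2²))² = (-8 + (5 - ⅓*4))² = (-8 + (5 - 4/3))² = (-8 + 11/3)² = (-13/3)² = 169/9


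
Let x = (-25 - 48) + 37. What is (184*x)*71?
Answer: -470304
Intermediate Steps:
x = -36 (x = -73 + 37 = -36)
(184*x)*71 = (184*(-36))*71 = -6624*71 = -470304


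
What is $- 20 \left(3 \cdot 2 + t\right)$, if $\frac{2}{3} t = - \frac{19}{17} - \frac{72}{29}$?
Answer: $- \frac{5910}{493} \approx -11.988$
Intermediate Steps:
$t = - \frac{5325}{986}$ ($t = \frac{3 \left(- \frac{19}{17} - \frac{72}{29}\right)}{2} = \frac{3}{2} \left(- \frac{1775}{493}\right) = - \frac{5325}{986} \approx -5.4006$)
$- 20 \left(3 \cdot 2 + t\right) = - 20 \left(3 \cdot 2 - \frac{5325}{986}\right) = - 20 \left(6 - \frac{5325}{986}\right) = \left(-20\right) \frac{591}{986} = - \frac{5910}{493}$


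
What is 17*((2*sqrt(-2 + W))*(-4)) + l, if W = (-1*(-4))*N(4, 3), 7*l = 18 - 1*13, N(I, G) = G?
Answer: 5/7 - 136*sqrt(10) ≈ -429.36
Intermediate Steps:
l = 5/7 (l = (18 - 1*13)/7 = (18 - 13)/7 = (1/7)*5 = 5/7 ≈ 0.71429)
W = 12 (W = -1*(-4)*3 = 4*3 = 12)
17*((2*sqrt(-2 + W))*(-4)) + l = 17*((2*sqrt(-2 + 12))*(-4)) + 5/7 = 17*((2*sqrt(10))*(-4)) + 5/7 = 17*(-8*sqrt(10)) + 5/7 = -136*sqrt(10) + 5/7 = 5/7 - 136*sqrt(10)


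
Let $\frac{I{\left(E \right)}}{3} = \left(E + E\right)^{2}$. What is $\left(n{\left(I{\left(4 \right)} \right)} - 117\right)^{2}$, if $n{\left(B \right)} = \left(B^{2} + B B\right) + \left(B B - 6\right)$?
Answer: $12203399961$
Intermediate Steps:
$I{\left(E \right)} = 12 E^{2}$ ($I{\left(E \right)} = 3 \left(E + E\right)^{2} = 3 \left(2 E\right)^{2} = 3 \cdot 4 E^{2} = 12 E^{2}$)
$n{\left(B \right)} = -6 + 3 B^{2}$ ($n{\left(B \right)} = \left(B^{2} + B^{2}\right) + \left(B^{2} - 6\right) = 2 B^{2} + \left(-6 + B^{2}\right) = -6 + 3 B^{2}$)
$\left(n{\left(I{\left(4 \right)} \right)} - 117\right)^{2} = \left(\left(-6 + 3 \left(12 \cdot 4^{2}\right)^{2}\right) - 117\right)^{2} = \left(\left(-6 + 3 \left(12 \cdot 16\right)^{2}\right) - 117\right)^{2} = \left(\left(-6 + 3 \cdot 192^{2}\right) - 117\right)^{2} = \left(\left(-6 + 3 \cdot 36864\right) - 117\right)^{2} = \left(\left(-6 + 110592\right) - 117\right)^{2} = \left(110586 - 117\right)^{2} = 110469^{2} = 12203399961$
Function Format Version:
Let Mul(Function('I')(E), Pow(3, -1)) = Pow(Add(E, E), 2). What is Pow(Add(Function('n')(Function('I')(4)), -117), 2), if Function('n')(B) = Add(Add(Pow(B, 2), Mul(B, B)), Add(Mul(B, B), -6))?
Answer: 12203399961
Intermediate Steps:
Function('I')(E) = Mul(12, Pow(E, 2)) (Function('I')(E) = Mul(3, Pow(Add(E, E), 2)) = Mul(3, Pow(Mul(2, E), 2)) = Mul(3, Mul(4, Pow(E, 2))) = Mul(12, Pow(E, 2)))
Function('n')(B) = Add(-6, Mul(3, Pow(B, 2))) (Function('n')(B) = Add(Add(Pow(B, 2), Pow(B, 2)), Add(Pow(B, 2), -6)) = Add(Mul(2, Pow(B, 2)), Add(-6, Pow(B, 2))) = Add(-6, Mul(3, Pow(B, 2))))
Pow(Add(Function('n')(Function('I')(4)), -117), 2) = Pow(Add(Add(-6, Mul(3, Pow(Mul(12, Pow(4, 2)), 2))), -117), 2) = Pow(Add(Add(-6, Mul(3, Pow(Mul(12, 16), 2))), -117), 2) = Pow(Add(Add(-6, Mul(3, Pow(192, 2))), -117), 2) = Pow(Add(Add(-6, Mul(3, 36864)), -117), 2) = Pow(Add(Add(-6, 110592), -117), 2) = Pow(Add(110586, -117), 2) = Pow(110469, 2) = 12203399961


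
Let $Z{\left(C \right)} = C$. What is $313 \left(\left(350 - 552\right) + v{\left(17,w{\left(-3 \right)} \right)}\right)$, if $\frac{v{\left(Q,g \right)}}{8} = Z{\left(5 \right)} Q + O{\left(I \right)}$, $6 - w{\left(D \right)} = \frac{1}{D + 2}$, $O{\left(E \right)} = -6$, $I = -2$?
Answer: $134590$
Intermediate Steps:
$w{\left(D \right)} = 6 - \frac{1}{2 + D}$ ($w{\left(D \right)} = 6 - \frac{1}{D + 2} = 6 - \frac{1}{2 + D}$)
$v{\left(Q,g \right)} = -48 + 40 Q$ ($v{\left(Q,g \right)} = 8 \left(5 Q - 6\right) = 8 \left(-6 + 5 Q\right) = -48 + 40 Q$)
$313 \left(\left(350 - 552\right) + v{\left(17,w{\left(-3 \right)} \right)}\right) = 313 \left(\left(350 - 552\right) + \left(-48 + 40 \cdot 17\right)\right) = 313 \left(\left(350 - 552\right) + \left(-48 + 680\right)\right) = 313 \left(-202 + 632\right) = 313 \cdot 430 = 134590$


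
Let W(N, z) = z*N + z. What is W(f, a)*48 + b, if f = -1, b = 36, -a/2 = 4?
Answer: 36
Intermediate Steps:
a = -8 (a = -2*4 = -8)
W(N, z) = z + N*z (W(N, z) = N*z + z = z + N*z)
W(f, a)*48 + b = -8*(1 - 1)*48 + 36 = -8*0*48 + 36 = 0*48 + 36 = 0 + 36 = 36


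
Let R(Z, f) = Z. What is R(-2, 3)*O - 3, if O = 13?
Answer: -29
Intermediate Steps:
R(-2, 3)*O - 3 = -2*13 - 3 = -26 - 3 = -29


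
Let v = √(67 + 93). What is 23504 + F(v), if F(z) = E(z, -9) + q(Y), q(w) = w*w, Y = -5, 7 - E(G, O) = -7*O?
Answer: 23473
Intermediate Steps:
E(G, O) = 7 + 7*O (E(G, O) = 7 - (-7)*O = 7 + 7*O)
q(w) = w²
v = 4*√10 (v = √160 = 4*√10 ≈ 12.649)
F(z) = -31 (F(z) = (7 + 7*(-9)) + (-5)² = (7 - 63) + 25 = -56 + 25 = -31)
23504 + F(v) = 23504 - 31 = 23473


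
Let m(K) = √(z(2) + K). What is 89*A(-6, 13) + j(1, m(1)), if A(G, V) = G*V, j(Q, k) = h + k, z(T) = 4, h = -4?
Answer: -6946 + √5 ≈ -6943.8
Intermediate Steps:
m(K) = √(4 + K)
j(Q, k) = -4 + k
89*A(-6, 13) + j(1, m(1)) = 89*(-6*13) + (-4 + √(4 + 1)) = 89*(-78) + (-4 + √5) = -6942 + (-4 + √5) = -6946 + √5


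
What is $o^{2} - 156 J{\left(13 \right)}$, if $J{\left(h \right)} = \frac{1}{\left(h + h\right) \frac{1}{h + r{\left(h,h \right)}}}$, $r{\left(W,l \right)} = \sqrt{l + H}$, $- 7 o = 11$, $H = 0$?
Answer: $- \frac{3701}{49} - 6 \sqrt{13} \approx -97.164$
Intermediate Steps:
$o = - \frac{11}{7}$ ($o = \left(- \frac{1}{7}\right) 11 = - \frac{11}{7} \approx -1.5714$)
$r{\left(W,l \right)} = \sqrt{l}$ ($r{\left(W,l \right)} = \sqrt{l + 0} = \sqrt{l}$)
$J{\left(h \right)} = \frac{h + \sqrt{h}}{2 h}$ ($J{\left(h \right)} = \frac{1}{\left(h + h\right) \frac{1}{h + \sqrt{h}}} = \frac{1}{2 h \frac{1}{h + \sqrt{h}}} = \frac{h + \sqrt{h}}{2 h}$)
$o^{2} - 156 J{\left(13 \right)} = \left(- \frac{11}{7}\right)^{2} - 156 \frac{13 + \sqrt{13}}{2 \cdot 13} = \frac{121}{49} - 156 \cdot \frac{1}{2} \cdot \frac{1}{13} \left(13 + \sqrt{13}\right) = \frac{121}{49} - 156 \left(\frac{1}{2} + \frac{\sqrt{13}}{26}\right) = \frac{121}{49} - \left(78 + 6 \sqrt{13}\right) = - \frac{3701}{49} - 6 \sqrt{13}$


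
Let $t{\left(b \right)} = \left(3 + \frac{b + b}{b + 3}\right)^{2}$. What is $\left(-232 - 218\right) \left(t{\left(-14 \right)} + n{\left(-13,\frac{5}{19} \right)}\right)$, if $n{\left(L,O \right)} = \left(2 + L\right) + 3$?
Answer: $- \frac{1238850}{121} \approx -10238.0$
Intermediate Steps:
$t{\left(b \right)} = \left(3 + \frac{2 b}{3 + b}\right)^{2}$
$n{\left(L,O \right)} = 5 + L$
$\left(-232 - 218\right) \left(t{\left(-14 \right)} + n{\left(-13,\frac{5}{19} \right)}\right) = \left(-232 - 218\right) \left(\frac{\left(9 + 5 \left(-14\right)\right)^{2}}{\left(3 - 14\right)^{2}} + \left(5 - 13\right)\right) = - 450 \left(\frac{\left(9 - 70\right)^{2}}{121} - 8\right) = - 450 \left(\frac{\left(-61\right)^{2}}{121} - 8\right) = - 450 \left(\frac{1}{121} \cdot 3721 - 8\right) = - 450 \left(\frac{3721}{121} - 8\right) = \left(-450\right) \frac{2753}{121} = - \frac{1238850}{121}$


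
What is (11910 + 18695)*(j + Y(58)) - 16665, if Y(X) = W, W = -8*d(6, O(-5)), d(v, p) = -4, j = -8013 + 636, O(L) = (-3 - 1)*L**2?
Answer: -224810390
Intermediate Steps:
O(L) = -4*L**2
j = -7377
W = 32 (W = -8*(-4) = 32)
Y(X) = 32
(11910 + 18695)*(j + Y(58)) - 16665 = (11910 + 18695)*(-7377 + 32) - 16665 = 30605*(-7345) - 16665 = -224793725 - 16665 = -224810390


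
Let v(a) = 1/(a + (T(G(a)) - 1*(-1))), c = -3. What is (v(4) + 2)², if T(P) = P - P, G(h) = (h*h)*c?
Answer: 121/25 ≈ 4.8400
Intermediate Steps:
G(h) = -3*h² (G(h) = (h*h)*(-3) = h²*(-3) = -3*h²)
T(P) = 0
v(a) = 1/(1 + a) (v(a) = 1/(a + (0 - 1*(-1))) = 1/(a + (0 + 1)) = 1/(a + 1) = 1/(1 + a))
(v(4) + 2)² = (1/(1 + 4) + 2)² = (1/5 + 2)² = (⅕ + 2)² = (11/5)² = 121/25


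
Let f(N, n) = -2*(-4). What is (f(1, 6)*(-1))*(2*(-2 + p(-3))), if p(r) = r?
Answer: 80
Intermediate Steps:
f(N, n) = 8
(f(1, 6)*(-1))*(2*(-2 + p(-3))) = (8*(-1))*(2*(-2 - 3)) = -16*(-5) = -8*(-10) = 80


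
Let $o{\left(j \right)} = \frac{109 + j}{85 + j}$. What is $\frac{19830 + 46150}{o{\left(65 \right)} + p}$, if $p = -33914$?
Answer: $- \frac{1649500}{847821} \approx -1.9456$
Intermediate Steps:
$o{\left(j \right)} = \frac{109 + j}{85 + j}$
$\frac{19830 + 46150}{o{\left(65 \right)} + p} = \frac{19830 + 46150}{\frac{109 + 65}{85 + 65} - 33914} = \frac{65980}{\frac{1}{150} \cdot 174 - 33914} = \frac{65980}{\frac{29}{25} - 33914} = \frac{65980}{- \frac{847821}{25}} = 65980 \left(- \frac{25}{847821}\right) = - \frac{1649500}{847821}$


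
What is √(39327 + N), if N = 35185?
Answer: 4*√4657 ≈ 272.97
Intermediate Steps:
√(39327 + N) = √(39327 + 35185) = √74512 = 4*√4657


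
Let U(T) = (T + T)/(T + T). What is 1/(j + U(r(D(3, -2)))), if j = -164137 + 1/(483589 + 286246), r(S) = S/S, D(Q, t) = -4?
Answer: -769835/126357637559 ≈ -6.0925e-6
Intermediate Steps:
r(S) = 1
U(T) = 1 (U(T) = (2*T)/((2*T)) = (2*T)*(1/(2*T)) = 1)
j = -126358407394/769835 (j = -164137 + 1/769835 = -126358407394/769835 ≈ -1.6414e+5)
1/(j + U(r(D(3, -2)))) = 1/(-126358407394/769835 + 1) = 1/(-126357637559/769835) = -769835/126357637559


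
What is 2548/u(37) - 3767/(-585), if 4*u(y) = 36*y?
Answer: 304999/21645 ≈ 14.091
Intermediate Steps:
u(y) = 9*y (u(y) = (36*y)/4 = 9*y)
2548/u(37) - 3767/(-585) = 2548/((9*37)) - 3767/(-585) = 2548/333 - 3767*(-1/585) = 2548*(1/333) + 3767/585 = 2548/333 + 3767/585 = 304999/21645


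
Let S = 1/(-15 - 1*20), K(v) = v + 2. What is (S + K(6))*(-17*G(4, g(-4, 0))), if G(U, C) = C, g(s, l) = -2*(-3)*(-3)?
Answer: 85374/35 ≈ 2439.3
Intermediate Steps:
g(s, l) = -18 (g(s, l) = 6*(-3) = -18)
K(v) = 2 + v
S = -1/35 (S = 1/(-15 - 20) = 1/(-35) = -1/35 ≈ -0.028571)
(S + K(6))*(-17*G(4, g(-4, 0))) = (-1/35 + (2 + 6))*(-17*(-18)) = (-1/35 + 8)*306 = (279/35)*306 = 85374/35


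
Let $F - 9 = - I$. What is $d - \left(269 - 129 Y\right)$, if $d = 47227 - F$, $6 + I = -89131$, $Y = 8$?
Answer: $-41156$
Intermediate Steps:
$I = -89137$ ($I = -6 - 89131 = -89137$)
$F = 89146$ ($F = 9 - -89137 = 9 + 89137 = 89146$)
$d = -41919$ ($d = 47227 - 89146 = -41919$)
$d - \left(269 - 129 Y\right) = -41919 - \left(269 - 1032\right) = -41919 - -763 = -41919 + 763 = -41156$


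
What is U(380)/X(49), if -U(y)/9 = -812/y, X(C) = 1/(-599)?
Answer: -1094373/95 ≈ -11520.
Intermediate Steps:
X(C) = -1/599
U(y) = 7308/y (U(y) = -(-7308)/y = 7308/y)
U(380)/X(49) = (7308/380)/(-1/599) = (7308*(1/380))*(-599) = (1827/95)*(-599) = -1094373/95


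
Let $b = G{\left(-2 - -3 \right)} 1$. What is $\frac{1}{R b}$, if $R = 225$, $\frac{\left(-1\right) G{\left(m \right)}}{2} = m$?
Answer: $- \frac{1}{450} \approx -0.0022222$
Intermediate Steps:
$G{\left(m \right)} = - 2 m$
$b = -2$ ($b = - 2 \left(-2 - -3\right) 1 = - 2 \left(-2 + 3\right) 1 = \left(-2\right) 1 \cdot 1 = \left(-2\right) 1 = -2$)
$\frac{1}{R b} = \frac{1}{225 \left(-2\right)} = \frac{1}{-450} = - \frac{1}{450}$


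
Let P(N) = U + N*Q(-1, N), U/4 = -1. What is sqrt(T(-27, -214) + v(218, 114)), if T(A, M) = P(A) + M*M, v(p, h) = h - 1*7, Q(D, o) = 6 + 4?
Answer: sqrt(45629) ≈ 213.61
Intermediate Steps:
Q(D, o) = 10
U = -4 (U = 4*(-1) = -4)
P(N) = -4 + 10*N (P(N) = -4 + N*10 = -4 + 10*N)
v(p, h) = -7 + h (v(p, h) = h - 7 = -7 + h)
T(A, M) = -4 + M**2 + 10*A (T(A, M) = (-4 + 10*A) + M*M = (-4 + 10*A) + M**2 = -4 + M**2 + 10*A)
sqrt(T(-27, -214) + v(218, 114)) = sqrt((-4 + (-214)**2 + 10*(-27)) + (-7 + 114)) = sqrt((-4 + 45796 - 270) + 107) = sqrt(45522 + 107) = sqrt(45629)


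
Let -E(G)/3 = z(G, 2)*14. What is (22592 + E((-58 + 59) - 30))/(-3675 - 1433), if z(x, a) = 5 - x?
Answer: -5291/1277 ≈ -4.1433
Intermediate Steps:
E(G) = -210 + 42*G (E(G) = -3*(5 - G)*14 = -3*(70 - 14*G) = -210 + 42*G)
(22592 + E((-58 + 59) - 30))/(-3675 - 1433) = (22592 + (-210 + 42*((-58 + 59) - 30)))/(-3675 - 1433) = (22592 + (-210 + 42*(1 - 30)))/(-5108) = (22592 + (-210 + 42*(-29)))*(-1/5108) = (22592 + (-210 - 1218))*(-1/5108) = (22592 - 1428)*(-1/5108) = 21164*(-1/5108) = -5291/1277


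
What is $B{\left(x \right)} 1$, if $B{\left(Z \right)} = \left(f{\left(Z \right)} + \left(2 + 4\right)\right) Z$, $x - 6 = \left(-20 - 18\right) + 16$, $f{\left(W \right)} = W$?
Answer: $160$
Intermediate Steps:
$x = -16$ ($x = 6 + \left(\left(-20 - 18\right) + 16\right) = 6 + \left(-38 + 16\right) = 6 - 22 = -16$)
$B{\left(Z \right)} = Z \left(6 + Z\right)$ ($B{\left(Z \right)} = \left(Z + \left(2 + 4\right)\right) Z = \left(Z + 6\right) Z = \left(6 + Z\right) Z = Z \left(6 + Z\right)$)
$B{\left(x \right)} 1 = - 16 \left(6 - 16\right) 1 = \left(-16\right) \left(-10\right) 1 = 160 \cdot 1 = 160$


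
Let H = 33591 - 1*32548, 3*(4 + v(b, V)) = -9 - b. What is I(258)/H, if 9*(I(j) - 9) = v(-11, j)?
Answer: 233/28161 ≈ 0.0082739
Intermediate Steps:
v(b, V) = -7 - b/3 (v(b, V) = -4 + (-9 - b)/3 = -4 + (-3 - b/3) = -7 - b/3)
H = 1043 (H = 33591 - 32548 = 1043)
I(j) = 233/27 (I(j) = 9 + (-7 - 1/3*(-11))/9 = 9 + (-7 + 11/3)/9 = 9 + (1/9)*(-10/3) = 9 - 10/27 = 233/27)
I(258)/H = (233/27)/1043 = (233/27)*(1/1043) = 233/28161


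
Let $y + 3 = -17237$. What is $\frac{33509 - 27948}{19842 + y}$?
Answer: $\frac{5561}{2602} \approx 2.1372$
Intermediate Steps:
$y = -17240$ ($y = -3 - 17237 = -17240$)
$\frac{33509 - 27948}{19842 + y} = \frac{33509 - 27948}{19842 - 17240} = \frac{5561}{2602}$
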